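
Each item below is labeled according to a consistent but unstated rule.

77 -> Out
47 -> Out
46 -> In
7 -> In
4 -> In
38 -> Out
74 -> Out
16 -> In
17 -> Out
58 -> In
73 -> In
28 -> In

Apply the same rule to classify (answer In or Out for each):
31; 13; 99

In, In, Out

The distinguishing property — ≡ 1 (mod 3) — holds for all the 'In' cases and none of the 'Out' cases.
31: 31 mod 3 = 1 — fits, so In. 13: 13 mod 3 = 1 — fits, so In. 99: 99 mod 3 = 0 — fails this test, so Out.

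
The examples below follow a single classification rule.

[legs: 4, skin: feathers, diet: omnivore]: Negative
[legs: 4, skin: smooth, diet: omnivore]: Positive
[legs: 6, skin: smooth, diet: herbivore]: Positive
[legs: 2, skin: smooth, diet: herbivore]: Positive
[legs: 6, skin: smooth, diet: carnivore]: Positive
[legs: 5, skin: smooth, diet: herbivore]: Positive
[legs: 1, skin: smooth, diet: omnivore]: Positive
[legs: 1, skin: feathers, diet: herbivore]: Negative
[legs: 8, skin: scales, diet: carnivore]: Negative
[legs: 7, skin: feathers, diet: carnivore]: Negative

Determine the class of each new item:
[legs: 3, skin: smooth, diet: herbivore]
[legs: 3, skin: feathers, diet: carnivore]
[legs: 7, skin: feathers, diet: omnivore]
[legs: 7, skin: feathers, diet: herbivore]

Every 'Positive' example satisfies: skin is smooth. None of the 'Negative' examples do.
[legs: 3, skin: smooth, diet: herbivore]: Positive (skin is smooth).
[legs: 3, skin: feathers, diet: carnivore]: Negative (skin is feathers).
[legs: 7, skin: feathers, diet: omnivore]: Negative (skin is feathers).
[legs: 7, skin: feathers, diet: herbivore]: Negative (skin is feathers).

Positive, Negative, Negative, Negative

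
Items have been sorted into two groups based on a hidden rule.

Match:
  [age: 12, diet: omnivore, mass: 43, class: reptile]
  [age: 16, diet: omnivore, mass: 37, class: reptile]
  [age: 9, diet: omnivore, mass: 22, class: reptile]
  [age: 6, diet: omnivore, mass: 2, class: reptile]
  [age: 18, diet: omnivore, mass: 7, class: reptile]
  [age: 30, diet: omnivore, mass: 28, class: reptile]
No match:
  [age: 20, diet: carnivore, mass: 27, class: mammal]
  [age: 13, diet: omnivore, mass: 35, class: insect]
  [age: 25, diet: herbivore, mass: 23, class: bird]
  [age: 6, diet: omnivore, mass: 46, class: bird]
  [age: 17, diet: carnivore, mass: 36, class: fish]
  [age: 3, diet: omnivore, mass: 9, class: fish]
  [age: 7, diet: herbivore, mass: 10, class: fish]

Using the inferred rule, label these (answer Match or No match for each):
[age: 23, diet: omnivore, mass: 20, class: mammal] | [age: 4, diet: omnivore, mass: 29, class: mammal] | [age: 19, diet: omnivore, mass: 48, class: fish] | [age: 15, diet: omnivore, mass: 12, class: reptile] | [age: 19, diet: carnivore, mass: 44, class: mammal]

The classifier is using: class is reptile.
[age: 23, diet: omnivore, mass: 20, class: mammal]: class is mammal — doesn't match, so No match.
[age: 4, diet: omnivore, mass: 29, class: mammal]: class is mammal — doesn't match, so No match.
[age: 19, diet: omnivore, mass: 48, class: fish]: class is fish — doesn't match, so No match.
[age: 15, diet: omnivore, mass: 12, class: reptile]: class is reptile — meets the rule, so Match.
[age: 19, diet: carnivore, mass: 44, class: mammal]: class is mammal — doesn't match, so No match.

No match, No match, No match, Match, No match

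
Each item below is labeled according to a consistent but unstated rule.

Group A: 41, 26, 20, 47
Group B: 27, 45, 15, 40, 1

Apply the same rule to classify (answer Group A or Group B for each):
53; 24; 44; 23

Group A, Group B, Group A, Group A

The classifier is using: ≡ 2 (mod 3).
53: 53 mod 3 = 2, matches → Group A. 24: 24 mod 3 = 0, does not pass → Group B. 44: 44 mod 3 = 2, matches → Group A. 23: 23 mod 3 = 2, matches → Group A.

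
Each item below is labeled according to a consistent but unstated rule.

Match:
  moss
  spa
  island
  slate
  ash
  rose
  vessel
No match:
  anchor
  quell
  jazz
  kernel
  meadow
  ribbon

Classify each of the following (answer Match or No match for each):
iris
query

Match, No match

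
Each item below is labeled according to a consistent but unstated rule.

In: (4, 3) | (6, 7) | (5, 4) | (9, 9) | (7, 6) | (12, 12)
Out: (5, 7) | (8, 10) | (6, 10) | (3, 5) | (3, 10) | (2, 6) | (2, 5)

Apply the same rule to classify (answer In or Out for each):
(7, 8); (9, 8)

The classifier is using: |first − second| ≤ 1.
(7, 8): |7−8| = 1 — has this property, so In.
(9, 8): |9−8| = 1 — has this property, so In.

In, In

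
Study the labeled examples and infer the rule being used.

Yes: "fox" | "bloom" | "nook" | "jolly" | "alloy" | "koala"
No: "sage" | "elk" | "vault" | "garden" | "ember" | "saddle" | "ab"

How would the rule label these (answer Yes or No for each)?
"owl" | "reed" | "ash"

Yes, No, No

The pattern is that an item is 'Yes' exactly when: contains 'o'.
"owl": has 'o', has this property → Yes.
"reed": no 'o', does not fit → No.
"ash": no 'o', does not fit → No.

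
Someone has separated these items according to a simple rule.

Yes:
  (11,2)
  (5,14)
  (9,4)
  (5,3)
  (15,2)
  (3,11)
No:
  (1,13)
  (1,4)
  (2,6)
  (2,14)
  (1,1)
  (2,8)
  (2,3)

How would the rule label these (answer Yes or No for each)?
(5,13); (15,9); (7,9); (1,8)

Yes, Yes, Yes, No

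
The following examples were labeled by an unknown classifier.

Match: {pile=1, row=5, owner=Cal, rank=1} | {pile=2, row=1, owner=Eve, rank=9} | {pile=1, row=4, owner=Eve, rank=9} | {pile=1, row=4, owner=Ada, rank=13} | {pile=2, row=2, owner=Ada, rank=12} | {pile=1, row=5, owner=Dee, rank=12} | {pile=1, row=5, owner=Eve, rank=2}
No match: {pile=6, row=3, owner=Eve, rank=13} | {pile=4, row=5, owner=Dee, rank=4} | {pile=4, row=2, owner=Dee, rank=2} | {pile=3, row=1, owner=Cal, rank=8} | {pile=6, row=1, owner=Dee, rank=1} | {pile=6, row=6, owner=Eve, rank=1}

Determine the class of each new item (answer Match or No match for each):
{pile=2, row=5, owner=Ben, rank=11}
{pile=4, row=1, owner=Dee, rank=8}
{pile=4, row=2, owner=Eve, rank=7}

Match, No match, No match

All 'Match' examples share one property — pile ≤ 2 — and every 'No match' example lacks it.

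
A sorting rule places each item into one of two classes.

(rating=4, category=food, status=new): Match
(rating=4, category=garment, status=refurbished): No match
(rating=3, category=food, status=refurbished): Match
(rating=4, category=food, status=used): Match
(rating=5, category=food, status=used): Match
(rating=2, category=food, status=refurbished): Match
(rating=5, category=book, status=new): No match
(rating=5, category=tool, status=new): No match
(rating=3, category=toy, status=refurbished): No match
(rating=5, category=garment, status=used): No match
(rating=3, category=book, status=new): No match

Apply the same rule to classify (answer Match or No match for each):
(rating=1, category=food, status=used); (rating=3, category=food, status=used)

Match, Match

A rule that fits every label: category is food — true of each 'Match' example, false of each 'No match' one.
(rating=1, category=food, status=used) → category is food → Match. (rating=3, category=food, status=used) → category is food → Match.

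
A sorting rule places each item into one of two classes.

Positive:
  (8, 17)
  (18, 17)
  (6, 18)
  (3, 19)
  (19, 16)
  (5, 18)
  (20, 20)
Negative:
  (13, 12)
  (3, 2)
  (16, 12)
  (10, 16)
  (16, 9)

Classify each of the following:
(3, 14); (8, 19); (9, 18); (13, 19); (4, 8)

Negative, Positive, Positive, Positive, Negative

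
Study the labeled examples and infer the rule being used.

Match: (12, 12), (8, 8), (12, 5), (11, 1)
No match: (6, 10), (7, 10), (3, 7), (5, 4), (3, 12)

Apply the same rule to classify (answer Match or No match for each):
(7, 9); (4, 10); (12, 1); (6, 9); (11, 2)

No match, No match, Match, No match, Match

Every 'Match' example satisfies: first ≥ 8. None of the 'No match' examples do.
(7, 9): first 7, does not fit → No match.
(4, 10): first 4, does not fit → No match.
(12, 1): first 12, passes → Match.
(6, 9): first 6, does not fit → No match.
(11, 2): first 11, passes → Match.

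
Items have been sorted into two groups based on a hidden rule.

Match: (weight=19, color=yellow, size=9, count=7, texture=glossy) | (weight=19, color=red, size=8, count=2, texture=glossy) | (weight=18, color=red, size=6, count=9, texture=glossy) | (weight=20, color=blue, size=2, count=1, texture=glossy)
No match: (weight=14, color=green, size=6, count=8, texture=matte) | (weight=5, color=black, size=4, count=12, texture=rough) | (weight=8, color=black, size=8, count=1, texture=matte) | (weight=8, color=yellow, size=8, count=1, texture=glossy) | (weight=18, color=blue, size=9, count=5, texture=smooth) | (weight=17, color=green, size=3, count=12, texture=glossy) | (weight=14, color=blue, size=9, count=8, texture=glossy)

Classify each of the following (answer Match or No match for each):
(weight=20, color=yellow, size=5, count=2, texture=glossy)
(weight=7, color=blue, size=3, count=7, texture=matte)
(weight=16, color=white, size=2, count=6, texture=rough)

Match, No match, No match

Every 'Match' example satisfies: texture is glossy AND weight ≥ 18. None of the 'No match' examples do.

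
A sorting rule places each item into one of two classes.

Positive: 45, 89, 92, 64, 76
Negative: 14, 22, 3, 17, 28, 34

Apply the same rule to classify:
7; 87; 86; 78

Negative, Positive, Positive, Positive

The simplest hypothesis consistent with all the labels is: at least 45.
Negative: 7, since 7 < 45.
Positive: 87, since 87 ≥ 45.
Positive: 86, since 86 ≥ 45.
Positive: 78, since 78 ≥ 45.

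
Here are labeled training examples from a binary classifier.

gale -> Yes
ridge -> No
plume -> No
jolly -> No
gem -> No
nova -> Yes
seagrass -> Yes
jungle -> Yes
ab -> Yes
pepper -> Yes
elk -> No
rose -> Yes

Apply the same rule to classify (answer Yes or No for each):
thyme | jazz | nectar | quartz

No, Yes, Yes, Yes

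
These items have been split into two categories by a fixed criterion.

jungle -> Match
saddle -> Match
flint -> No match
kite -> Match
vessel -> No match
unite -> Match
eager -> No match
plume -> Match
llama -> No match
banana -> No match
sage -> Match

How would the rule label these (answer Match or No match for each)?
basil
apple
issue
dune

The pattern is that an item is 'Match' exactly when: ends with 'e'.
basil: ends with 'l' — lacks this property, so No match. apple: ends with 'e' — passes, so Match. issue: ends with 'e' — passes, so Match. dune: ends with 'e' — passes, so Match.

No match, Match, Match, Match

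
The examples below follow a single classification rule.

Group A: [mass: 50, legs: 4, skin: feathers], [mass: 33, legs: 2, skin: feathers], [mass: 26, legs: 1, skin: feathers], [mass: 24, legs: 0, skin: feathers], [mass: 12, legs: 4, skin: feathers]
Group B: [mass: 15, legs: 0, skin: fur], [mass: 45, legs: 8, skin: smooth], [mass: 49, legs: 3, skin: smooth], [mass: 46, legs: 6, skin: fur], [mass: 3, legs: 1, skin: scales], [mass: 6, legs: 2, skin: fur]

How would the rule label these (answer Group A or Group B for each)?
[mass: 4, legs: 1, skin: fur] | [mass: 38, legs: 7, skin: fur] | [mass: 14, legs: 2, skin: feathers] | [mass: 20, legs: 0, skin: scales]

Group B, Group B, Group A, Group B

The classifier is using: skin is feathers.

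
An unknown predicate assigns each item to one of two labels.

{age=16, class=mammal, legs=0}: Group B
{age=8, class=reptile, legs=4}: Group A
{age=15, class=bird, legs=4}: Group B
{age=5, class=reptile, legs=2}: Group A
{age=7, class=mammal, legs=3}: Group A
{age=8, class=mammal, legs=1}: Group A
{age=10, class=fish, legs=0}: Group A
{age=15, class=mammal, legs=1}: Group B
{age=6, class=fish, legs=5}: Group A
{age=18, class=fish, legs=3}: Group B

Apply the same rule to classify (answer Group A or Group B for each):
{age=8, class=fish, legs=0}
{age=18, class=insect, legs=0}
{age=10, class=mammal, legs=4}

Group A, Group B, Group A

The rule appears to be: age ≤ 10.
{age=8, class=fish, legs=0}: age = 8 — meets the rule, so Group A. {age=18, class=insect, legs=0}: age = 18 — fails the rule, so Group B. {age=10, class=mammal, legs=4}: age = 10 — meets the rule, so Group A.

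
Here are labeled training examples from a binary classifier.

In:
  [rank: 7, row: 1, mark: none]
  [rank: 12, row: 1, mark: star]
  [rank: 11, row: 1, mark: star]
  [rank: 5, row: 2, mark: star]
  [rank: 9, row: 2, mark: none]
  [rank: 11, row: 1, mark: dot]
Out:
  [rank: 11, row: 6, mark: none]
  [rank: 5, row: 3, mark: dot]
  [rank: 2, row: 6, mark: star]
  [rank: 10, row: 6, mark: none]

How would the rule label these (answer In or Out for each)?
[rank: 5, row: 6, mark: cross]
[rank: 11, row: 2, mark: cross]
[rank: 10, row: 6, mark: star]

Out, In, Out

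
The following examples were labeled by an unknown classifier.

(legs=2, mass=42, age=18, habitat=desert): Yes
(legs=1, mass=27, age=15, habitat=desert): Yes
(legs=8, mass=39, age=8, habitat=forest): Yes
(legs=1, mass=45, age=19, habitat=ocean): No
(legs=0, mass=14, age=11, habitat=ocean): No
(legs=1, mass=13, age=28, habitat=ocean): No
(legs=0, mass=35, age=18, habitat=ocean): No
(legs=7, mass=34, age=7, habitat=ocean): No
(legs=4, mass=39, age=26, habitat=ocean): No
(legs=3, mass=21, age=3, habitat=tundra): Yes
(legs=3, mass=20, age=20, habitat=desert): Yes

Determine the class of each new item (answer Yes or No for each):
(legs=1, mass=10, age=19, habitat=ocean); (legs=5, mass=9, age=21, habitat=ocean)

No, No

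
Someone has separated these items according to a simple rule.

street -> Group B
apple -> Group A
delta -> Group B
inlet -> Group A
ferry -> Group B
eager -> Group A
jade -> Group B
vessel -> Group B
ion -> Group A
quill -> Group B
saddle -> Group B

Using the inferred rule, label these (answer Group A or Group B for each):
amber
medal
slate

Group A, Group B, Group B

All 'Group A' examples share one property — starts with a vowel — and every 'Group B' example lacks it.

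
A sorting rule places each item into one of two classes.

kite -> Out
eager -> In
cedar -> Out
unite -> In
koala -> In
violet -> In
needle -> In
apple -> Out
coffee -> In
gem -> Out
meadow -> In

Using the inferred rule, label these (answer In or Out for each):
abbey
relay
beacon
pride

Out, Out, In, Out

One predicate separates the groups cleanly: has ≥ 3 vowels.
abbey → 2 vowels → Out. relay → 2 vowels → Out. beacon → 3 vowels → In. pride → 2 vowels → Out.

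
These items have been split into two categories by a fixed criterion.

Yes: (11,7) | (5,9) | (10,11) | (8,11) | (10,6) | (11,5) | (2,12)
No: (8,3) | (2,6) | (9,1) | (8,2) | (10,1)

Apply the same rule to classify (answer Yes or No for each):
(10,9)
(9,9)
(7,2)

Yes, Yes, No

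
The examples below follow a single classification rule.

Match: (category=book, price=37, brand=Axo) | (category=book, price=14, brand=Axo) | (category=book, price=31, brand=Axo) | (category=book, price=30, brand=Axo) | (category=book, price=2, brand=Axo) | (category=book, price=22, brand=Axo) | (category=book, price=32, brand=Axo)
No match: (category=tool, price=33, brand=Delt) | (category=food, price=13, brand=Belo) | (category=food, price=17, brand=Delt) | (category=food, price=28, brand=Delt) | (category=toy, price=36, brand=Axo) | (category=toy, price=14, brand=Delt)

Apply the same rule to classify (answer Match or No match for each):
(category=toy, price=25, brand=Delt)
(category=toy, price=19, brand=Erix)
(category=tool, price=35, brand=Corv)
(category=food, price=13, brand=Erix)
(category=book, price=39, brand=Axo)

One predicate separates the groups cleanly: category is book.

No match, No match, No match, No match, Match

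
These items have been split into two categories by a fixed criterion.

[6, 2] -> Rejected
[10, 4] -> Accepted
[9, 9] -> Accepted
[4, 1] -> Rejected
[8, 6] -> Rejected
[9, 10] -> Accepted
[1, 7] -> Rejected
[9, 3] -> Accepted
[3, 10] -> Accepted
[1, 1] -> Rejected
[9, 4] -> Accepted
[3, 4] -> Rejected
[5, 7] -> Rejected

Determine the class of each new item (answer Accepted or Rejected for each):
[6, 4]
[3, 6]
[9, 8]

The pattern is that an item is 'Accepted' exactly when: max ≥ 9.
[6, 4] → max 6 → Rejected.
[3, 6] → max 6 → Rejected.
[9, 8] → max 9 → Accepted.

Rejected, Rejected, Accepted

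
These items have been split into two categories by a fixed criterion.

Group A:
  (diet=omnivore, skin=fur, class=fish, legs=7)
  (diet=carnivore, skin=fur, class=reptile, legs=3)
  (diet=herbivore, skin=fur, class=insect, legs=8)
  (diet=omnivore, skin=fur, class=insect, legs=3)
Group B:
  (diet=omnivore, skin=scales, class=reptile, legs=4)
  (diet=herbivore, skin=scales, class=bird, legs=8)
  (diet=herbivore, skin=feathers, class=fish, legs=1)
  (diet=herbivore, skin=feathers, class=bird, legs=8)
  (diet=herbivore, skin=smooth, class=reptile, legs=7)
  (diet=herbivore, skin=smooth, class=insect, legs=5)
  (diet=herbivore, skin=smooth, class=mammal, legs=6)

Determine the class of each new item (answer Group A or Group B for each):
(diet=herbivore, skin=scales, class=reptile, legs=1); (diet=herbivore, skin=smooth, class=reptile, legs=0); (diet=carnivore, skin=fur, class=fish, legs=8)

Group B, Group B, Group A

The rule appears to be: skin is fur.
(diet=herbivore, skin=scales, class=reptile, legs=1): skin is scales, doesn't qualify → Group B.
(diet=herbivore, skin=smooth, class=reptile, legs=0): skin is smooth, doesn't qualify → Group B.
(diet=carnivore, skin=fur, class=fish, legs=8): skin is fur, has this property → Group A.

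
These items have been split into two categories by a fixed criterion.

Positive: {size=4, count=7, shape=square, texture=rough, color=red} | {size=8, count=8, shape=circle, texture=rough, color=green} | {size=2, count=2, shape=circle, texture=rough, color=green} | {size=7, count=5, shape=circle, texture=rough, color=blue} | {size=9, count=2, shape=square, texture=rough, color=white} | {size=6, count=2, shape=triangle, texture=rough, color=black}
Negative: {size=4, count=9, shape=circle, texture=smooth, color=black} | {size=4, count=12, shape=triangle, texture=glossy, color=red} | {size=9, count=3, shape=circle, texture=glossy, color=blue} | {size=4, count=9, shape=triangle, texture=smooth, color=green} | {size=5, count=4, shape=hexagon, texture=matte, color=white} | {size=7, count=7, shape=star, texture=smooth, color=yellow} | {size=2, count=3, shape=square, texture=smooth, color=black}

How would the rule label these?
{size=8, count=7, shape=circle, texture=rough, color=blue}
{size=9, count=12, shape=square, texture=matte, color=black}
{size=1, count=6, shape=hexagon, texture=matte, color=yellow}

All 'Positive' examples share one property — texture is rough — and every 'Negative' example lacks it.
{size=8, count=7, shape=circle, texture=rough, color=blue}: texture is rough — qualifies, so Positive.
{size=9, count=12, shape=square, texture=matte, color=black}: texture is matte — fails the rule, so Negative.
{size=1, count=6, shape=hexagon, texture=matte, color=yellow}: texture is matte — fails the rule, so Negative.

Positive, Negative, Negative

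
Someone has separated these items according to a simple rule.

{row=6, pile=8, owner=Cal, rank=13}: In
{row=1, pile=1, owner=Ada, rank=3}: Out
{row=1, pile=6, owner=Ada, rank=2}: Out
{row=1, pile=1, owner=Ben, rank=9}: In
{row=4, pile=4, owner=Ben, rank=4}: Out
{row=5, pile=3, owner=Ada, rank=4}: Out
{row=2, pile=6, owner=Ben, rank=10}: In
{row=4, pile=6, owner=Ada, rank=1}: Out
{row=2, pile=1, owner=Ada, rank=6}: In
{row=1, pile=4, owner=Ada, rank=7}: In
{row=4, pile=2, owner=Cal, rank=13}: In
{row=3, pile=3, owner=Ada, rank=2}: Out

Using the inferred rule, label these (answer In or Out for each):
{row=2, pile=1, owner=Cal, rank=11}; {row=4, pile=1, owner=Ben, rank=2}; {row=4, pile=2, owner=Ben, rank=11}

In, Out, In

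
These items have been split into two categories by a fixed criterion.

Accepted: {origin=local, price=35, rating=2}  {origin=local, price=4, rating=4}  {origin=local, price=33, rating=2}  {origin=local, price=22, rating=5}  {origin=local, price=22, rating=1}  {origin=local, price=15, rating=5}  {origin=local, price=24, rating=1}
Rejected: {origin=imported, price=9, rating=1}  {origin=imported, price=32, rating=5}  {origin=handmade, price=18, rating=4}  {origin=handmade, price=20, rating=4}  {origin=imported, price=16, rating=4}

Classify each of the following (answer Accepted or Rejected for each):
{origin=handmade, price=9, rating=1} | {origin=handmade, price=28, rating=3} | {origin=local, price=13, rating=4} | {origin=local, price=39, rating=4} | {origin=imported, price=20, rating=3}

All 'Accepted' examples share one property — origin is local — and every 'Rejected' example lacks it.
{origin=handmade, price=9, rating=1}: origin is handmade, fails this test → Rejected. {origin=handmade, price=28, rating=3}: origin is handmade, fails this test → Rejected. {origin=local, price=13, rating=4}: origin is local, qualifies → Accepted. {origin=local, price=39, rating=4}: origin is local, qualifies → Accepted. {origin=imported, price=20, rating=3}: origin is imported, fails this test → Rejected.

Rejected, Rejected, Accepted, Accepted, Rejected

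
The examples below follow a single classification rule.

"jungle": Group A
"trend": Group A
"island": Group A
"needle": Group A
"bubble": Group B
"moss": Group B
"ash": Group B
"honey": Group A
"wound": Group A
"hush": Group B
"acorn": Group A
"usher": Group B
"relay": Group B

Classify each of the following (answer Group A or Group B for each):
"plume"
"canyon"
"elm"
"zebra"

Group B, Group A, Group B, Group B

All 'Group A' examples share one property — contains 'n' — and every 'Group B' example lacks it.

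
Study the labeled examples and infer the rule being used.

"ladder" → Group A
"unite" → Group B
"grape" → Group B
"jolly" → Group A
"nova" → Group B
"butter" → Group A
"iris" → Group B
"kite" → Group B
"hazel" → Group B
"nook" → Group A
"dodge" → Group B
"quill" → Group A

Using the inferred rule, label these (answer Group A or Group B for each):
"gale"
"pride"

Group B, Group B

Checking candidate rules against both groups, what survives is: has a double letter.
"gale": no doubled letter — fails this test, so Group B.
"pride": no doubled letter — fails this test, so Group B.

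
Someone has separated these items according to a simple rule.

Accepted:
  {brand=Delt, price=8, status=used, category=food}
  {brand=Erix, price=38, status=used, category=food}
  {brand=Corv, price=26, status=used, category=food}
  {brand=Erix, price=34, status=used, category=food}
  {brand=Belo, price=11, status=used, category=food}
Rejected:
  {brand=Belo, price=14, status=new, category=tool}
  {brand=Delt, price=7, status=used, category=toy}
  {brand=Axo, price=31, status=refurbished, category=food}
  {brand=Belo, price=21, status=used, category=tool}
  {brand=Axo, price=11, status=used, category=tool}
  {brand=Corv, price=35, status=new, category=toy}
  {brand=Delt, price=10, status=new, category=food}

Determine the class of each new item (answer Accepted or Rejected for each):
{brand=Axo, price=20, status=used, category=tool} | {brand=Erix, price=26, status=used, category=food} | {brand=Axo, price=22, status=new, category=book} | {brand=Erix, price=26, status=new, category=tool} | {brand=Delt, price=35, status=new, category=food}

Every 'Accepted' example satisfies: status is used AND category is food. None of the 'Rejected' examples do.
{brand=Axo, price=20, status=used, category=tool} → status is used, category is tool → Rejected.
{brand=Erix, price=26, status=used, category=food} → status is used, category is food → Accepted.
{brand=Axo, price=22, status=new, category=book} → status is new, category is book → Rejected.
{brand=Erix, price=26, status=new, category=tool} → status is new, category is tool → Rejected.
{brand=Delt, price=35, status=new, category=food} → status is new, category is food → Rejected.

Rejected, Accepted, Rejected, Rejected, Rejected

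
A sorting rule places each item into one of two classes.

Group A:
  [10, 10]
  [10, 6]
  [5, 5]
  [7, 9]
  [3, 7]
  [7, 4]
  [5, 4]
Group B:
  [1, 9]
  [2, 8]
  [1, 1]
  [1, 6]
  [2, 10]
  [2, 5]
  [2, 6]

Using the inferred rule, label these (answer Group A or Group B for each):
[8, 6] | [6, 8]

One predicate separates the groups cleanly: first ≥ 3.
[8, 6]: first 8, passes → Group A. [6, 8]: first 6, passes → Group A.

Group A, Group A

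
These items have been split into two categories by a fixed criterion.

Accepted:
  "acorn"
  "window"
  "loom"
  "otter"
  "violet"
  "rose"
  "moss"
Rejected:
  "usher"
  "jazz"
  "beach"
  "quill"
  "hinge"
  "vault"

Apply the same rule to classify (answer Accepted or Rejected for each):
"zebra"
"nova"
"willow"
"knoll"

The simplest hypothesis consistent with all the labels is: contains 'o'.
"zebra" — no 'o', hence Rejected.
"nova" — has 'o', hence Accepted.
"willow" — has 'o', hence Accepted.
"knoll" — has 'o', hence Accepted.

Rejected, Accepted, Accepted, Accepted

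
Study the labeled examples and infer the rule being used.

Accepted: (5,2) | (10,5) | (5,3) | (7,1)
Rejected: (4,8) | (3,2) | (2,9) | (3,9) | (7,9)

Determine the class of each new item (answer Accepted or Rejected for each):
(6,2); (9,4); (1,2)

The pattern is that an item is 'Accepted' exactly when: first > second AND sum ≥ 7.
(6,2): 6 > 2, 6+2 = 8, meets the rule → Accepted.
(9,4): 9 > 4, 9+4 = 13, meets the rule → Accepted.
(1,2): 1 < 2, 1+2 = 3, lacks this property → Rejected.

Accepted, Accepted, Rejected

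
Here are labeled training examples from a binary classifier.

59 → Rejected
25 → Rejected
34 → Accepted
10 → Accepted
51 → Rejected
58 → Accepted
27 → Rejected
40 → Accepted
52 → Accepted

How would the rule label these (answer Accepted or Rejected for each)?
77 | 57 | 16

Rejected, Rejected, Accepted

The distinguishing property — even — holds for all the 'Accepted' cases and none of the 'Rejected' cases.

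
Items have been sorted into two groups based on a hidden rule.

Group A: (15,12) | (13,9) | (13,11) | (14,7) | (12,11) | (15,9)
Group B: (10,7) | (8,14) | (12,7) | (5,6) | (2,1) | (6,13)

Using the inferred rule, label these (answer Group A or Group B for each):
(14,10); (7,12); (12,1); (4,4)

The pattern is that an item is 'Group A' exactly when: first > second AND sum ≥ 21.
(14,10): 14 > 10, 14+10 = 24 — matches, so Group A.
(7,12): 7 < 12, 7+12 = 19 — doesn't qualify, so Group B.
(12,1): 12 > 1, 12+1 = 13 — doesn't qualify, so Group B.
(4,4): 4 = 4, 4+4 = 8 — doesn't qualify, so Group B.

Group A, Group B, Group B, Group B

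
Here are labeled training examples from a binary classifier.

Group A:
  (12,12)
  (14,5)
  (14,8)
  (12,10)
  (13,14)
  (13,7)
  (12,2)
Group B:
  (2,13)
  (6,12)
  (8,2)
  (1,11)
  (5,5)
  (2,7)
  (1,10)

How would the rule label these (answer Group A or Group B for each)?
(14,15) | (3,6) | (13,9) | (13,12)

Group A, Group B, Group A, Group A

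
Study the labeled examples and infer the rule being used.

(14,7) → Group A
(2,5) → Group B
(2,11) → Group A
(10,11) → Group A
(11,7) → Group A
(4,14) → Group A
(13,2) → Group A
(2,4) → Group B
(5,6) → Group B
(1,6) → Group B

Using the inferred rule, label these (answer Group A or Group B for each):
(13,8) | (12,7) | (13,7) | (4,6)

One predicate separates the groups cleanly: sum ≥ 13.

Group A, Group A, Group A, Group B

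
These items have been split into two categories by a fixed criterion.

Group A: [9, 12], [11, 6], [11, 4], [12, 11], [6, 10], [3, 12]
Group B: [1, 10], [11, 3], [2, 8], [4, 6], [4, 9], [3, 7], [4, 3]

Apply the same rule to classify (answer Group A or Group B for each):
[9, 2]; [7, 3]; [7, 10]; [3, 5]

Group B, Group B, Group A, Group B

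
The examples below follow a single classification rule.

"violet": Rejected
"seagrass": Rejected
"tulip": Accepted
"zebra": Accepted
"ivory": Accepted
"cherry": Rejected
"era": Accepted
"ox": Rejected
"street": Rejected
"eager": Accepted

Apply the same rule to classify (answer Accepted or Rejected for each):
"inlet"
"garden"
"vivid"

Accepted, Rejected, Accepted

The rule appears to be: odd length.
"inlet": Accepted (length 5).
"garden": Rejected (length 6).
"vivid": Accepted (length 5).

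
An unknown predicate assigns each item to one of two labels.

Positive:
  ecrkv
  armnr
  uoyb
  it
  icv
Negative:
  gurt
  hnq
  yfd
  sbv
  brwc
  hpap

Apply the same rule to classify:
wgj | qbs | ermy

Negative, Negative, Positive

All 'Positive' examples share one property — starts with a vowel — and every 'Negative' example lacks it.
wgj → starts with 'w' → Negative. qbs → starts with 'q' → Negative. ermy → starts with 'e' → Positive.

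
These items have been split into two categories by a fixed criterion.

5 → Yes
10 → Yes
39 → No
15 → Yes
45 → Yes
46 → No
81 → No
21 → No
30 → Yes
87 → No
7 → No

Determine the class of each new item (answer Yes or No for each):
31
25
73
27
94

All 'Yes' examples share one property — multiple of 5 — and every 'No' example lacks it.
31 → 31 = 5·6 + 1 → No. 25 → 25 = 5·5 → Yes. 73 → 73 = 5·14 + 3 → No. 27 → 27 = 5·5 + 2 → No. 94 → 94 = 5·18 + 4 → No.

No, Yes, No, No, No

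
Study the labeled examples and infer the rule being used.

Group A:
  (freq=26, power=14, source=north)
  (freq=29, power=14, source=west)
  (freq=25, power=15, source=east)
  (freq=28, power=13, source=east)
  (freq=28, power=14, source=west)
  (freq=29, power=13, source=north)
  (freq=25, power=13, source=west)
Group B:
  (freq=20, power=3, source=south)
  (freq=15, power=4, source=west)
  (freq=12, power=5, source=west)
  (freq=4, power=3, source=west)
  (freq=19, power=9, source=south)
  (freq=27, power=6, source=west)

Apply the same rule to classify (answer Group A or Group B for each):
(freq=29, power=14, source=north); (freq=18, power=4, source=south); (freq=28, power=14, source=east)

The pattern is that an item is 'Group A' exactly when: power ≥ 13.
(freq=29, power=14, source=north) → power = 14 → Group A.
(freq=18, power=4, source=south) → power = 4 → Group B.
(freq=28, power=14, source=east) → power = 14 → Group A.

Group A, Group B, Group A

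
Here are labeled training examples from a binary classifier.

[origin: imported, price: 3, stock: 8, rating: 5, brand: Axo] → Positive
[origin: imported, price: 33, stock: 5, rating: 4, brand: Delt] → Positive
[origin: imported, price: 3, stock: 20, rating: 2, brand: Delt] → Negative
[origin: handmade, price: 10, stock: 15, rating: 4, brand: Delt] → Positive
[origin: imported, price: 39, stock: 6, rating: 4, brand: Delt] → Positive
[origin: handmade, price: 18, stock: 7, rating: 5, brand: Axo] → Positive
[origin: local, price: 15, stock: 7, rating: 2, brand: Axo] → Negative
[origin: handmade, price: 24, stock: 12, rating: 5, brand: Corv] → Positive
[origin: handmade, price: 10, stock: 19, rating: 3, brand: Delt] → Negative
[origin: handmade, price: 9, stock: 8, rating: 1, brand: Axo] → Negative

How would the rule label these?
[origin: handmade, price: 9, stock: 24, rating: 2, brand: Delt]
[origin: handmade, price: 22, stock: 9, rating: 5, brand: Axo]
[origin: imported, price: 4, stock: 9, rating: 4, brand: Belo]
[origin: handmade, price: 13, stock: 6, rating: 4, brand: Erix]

Rule: rating ≥ 4. This holds for each 'Positive' example and fails for each 'Negative' one.

Negative, Positive, Positive, Positive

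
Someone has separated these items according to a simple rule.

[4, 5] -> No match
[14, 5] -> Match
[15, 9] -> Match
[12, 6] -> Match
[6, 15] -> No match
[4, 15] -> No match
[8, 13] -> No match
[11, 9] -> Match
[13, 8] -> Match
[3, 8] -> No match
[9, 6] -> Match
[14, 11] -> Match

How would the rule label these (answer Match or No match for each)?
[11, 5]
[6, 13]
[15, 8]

Match, No match, Match

Rule: first > second. This holds for each 'Match' example and fails for each 'No match' one.
Match: [11, 5], since 11 > 5.
No match: [6, 13], since 6 < 13.
Match: [15, 8], since 15 > 8.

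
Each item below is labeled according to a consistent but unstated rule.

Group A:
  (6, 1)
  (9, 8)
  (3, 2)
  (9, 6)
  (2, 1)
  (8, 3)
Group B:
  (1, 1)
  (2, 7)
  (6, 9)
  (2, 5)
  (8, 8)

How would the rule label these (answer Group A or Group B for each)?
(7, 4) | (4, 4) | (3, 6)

Rule: first > second. This holds for each 'Group A' example and fails for each 'Group B' one.

Group A, Group B, Group B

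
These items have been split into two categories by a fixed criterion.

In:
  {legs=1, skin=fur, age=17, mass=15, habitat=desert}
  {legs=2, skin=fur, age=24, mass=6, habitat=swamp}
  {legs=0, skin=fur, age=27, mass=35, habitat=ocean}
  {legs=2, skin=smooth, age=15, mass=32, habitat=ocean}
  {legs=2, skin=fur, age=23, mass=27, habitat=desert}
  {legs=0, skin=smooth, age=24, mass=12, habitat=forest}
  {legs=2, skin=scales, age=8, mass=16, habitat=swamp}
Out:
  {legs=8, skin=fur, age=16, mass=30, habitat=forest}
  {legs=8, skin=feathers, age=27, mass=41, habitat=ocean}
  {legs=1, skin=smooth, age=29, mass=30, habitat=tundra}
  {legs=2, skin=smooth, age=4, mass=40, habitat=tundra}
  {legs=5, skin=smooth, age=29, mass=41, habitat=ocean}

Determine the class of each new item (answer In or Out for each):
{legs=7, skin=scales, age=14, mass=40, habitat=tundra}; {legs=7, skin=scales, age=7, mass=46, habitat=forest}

The common property of the 'In' items is: mass ≠ 30 AND mass ≤ 35. No 'Out' item has it.

Out, Out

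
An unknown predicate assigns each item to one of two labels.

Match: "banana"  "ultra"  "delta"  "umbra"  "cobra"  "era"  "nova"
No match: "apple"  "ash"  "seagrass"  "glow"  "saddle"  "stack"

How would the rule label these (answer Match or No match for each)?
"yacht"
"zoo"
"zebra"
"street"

Rule: ends with 'a'. This holds for each 'Match' example and fails for each 'No match' one.
"yacht" → ends with 't' → No match.
"zoo" → ends with 'o' → No match.
"zebra" → ends with 'a' → Match.
"street" → ends with 't' → No match.

No match, No match, Match, No match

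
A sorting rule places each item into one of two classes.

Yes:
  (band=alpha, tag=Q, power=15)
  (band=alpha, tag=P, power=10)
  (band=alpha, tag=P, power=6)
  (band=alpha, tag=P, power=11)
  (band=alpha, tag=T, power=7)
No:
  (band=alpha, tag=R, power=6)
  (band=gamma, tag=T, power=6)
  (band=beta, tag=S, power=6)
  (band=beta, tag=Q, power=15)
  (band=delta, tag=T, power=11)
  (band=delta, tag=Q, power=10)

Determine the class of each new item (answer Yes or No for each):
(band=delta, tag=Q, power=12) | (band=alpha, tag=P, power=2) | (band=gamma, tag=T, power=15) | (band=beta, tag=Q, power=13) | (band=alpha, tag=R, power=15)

No, Yes, No, No, No

A rule that fits every label: band is alpha AND tag is not R — true of each 'Yes' example, false of each 'No' one.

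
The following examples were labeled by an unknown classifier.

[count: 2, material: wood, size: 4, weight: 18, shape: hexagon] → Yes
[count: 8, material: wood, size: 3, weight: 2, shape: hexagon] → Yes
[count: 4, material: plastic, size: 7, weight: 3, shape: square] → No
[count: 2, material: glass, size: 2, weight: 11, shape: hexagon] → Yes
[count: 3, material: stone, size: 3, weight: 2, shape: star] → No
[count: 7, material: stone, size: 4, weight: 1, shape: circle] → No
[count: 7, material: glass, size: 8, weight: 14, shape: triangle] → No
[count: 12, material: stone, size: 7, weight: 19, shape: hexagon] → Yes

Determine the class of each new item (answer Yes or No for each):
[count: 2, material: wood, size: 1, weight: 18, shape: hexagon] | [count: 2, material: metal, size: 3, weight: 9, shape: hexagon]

Yes, Yes

The simplest hypothesis consistent with all the labels is: shape is hexagon.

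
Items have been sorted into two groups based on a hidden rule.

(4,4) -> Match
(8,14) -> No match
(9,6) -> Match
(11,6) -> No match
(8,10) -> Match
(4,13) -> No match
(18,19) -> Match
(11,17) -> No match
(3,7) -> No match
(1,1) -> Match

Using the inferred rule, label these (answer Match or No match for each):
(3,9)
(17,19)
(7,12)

No match, Match, No match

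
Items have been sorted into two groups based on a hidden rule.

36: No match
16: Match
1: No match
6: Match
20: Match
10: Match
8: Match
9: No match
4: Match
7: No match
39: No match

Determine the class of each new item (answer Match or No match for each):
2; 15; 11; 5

Match, No match, No match, No match

The distinguishing property — even AND at most 20 — holds for all the 'Match' cases and none of the 'No match' cases.
Match: 2, since 2 is even, 2 ≤ 20. No match: 15, since 15 is odd, 15 ≤ 20. No match: 11, since 11 is odd, 11 ≤ 20. No match: 5, since 5 is odd, 5 ≤ 20.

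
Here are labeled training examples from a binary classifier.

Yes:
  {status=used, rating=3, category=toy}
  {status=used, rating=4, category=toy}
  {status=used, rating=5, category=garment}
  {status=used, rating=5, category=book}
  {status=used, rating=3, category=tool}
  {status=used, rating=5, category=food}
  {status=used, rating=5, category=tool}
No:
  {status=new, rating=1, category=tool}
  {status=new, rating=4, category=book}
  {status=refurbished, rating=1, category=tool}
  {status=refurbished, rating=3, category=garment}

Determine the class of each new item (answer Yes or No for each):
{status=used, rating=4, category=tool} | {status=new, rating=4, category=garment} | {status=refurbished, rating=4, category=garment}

A rule that fits every label: status is used — true of each 'Yes' example, false of each 'No' one.
{status=used, rating=4, category=tool} → status is used → Yes. {status=new, rating=4, category=garment} → status is new → No. {status=refurbished, rating=4, category=garment} → status is refurbished → No.

Yes, No, No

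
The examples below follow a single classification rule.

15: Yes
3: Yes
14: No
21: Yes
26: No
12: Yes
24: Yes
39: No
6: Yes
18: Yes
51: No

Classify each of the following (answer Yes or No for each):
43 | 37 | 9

All 'Yes' examples share one property — multiple of 3 AND at most 24 — and every 'No' example lacks it.
43 → 43 = 3·14 + 1, 43 > 24 → No.
37 → 37 = 3·12 + 1, 37 > 24 → No.
9 → 9 = 3·3, 9 ≤ 24 → Yes.

No, No, Yes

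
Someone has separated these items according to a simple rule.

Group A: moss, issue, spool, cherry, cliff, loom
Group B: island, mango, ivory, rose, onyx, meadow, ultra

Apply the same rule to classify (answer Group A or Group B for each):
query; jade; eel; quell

Group B, Group B, Group A, Group A

The pattern is that an item is 'Group A' exactly when: has a double letter.
Group B: query, since no doubled letter. Group B: jade, since no doubled letter. Group A: eel, since 'ee' doubled. Group A: quell, since 'll' doubled.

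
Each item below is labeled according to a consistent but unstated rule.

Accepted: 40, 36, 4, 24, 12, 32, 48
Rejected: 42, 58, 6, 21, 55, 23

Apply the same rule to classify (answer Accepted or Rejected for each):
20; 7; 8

'Accepted' ⟺ multiple of 4.
20: 20 = 4·5 — meets the rule, so Accepted.
7: 7 = 4·1 + 3 — does not pass, so Rejected.
8: 8 = 4·2 — meets the rule, so Accepted.

Accepted, Rejected, Accepted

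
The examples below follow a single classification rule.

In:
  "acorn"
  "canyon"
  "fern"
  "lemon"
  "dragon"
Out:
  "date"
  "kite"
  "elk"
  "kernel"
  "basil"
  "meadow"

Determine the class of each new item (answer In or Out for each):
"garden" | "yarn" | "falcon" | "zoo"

The rule appears to be: ends with 'n'.
"garden": ends with 'n' — matches, so In. "yarn": ends with 'n' — matches, so In. "falcon": ends with 'n' — matches, so In. "zoo": ends with 'o' — does not fit, so Out.

In, In, In, Out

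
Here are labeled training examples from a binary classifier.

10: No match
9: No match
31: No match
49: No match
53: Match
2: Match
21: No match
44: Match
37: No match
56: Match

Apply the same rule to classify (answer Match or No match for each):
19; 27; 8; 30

No match, No match, Match, No match

Checking candidate rules against both groups, what survives is: ≡ 2 (mod 3).
No match: 19, since 19 mod 3 = 1. No match: 27, since 27 mod 3 = 0. Match: 8, since 8 mod 3 = 2. No match: 30, since 30 mod 3 = 0.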